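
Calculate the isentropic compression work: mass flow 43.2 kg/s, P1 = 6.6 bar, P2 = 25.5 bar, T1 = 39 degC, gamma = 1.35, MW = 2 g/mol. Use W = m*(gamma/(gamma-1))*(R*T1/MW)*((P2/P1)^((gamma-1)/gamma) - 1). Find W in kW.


Isentropic work: W = m*(gamma/(gamma-1))*(R*T1/MW)*((P2/P1)^((gamma-1)/gamma) - 1)
T1 = 39 + 273.15 = 312.15 K
Pressure ratio = 25.5 / 6.6 = 3.86364
Exponent = (1.35 - 1)/1.35 = 0.259259
(P2/P1)^exp - 1 = 3.86364^0.259259 - 1 = 0.419659
W = 43.2 * 1.35 / 0.35 * 8.314 * 312.15 / 2 * 0.419659 = 90740

90740 kW


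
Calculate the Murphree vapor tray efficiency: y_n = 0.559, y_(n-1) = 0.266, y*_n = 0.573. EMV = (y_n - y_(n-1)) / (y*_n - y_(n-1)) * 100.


Murphree vapor efficiency: EMV = (y_n - y_(n-1)) / (y*_n - y_(n-1)) * 100
EMV = (0.559 - 0.266) / (0.573 - 0.266) * 100 = 0.293 / 0.307 * 100 = 95.44

95.44 %


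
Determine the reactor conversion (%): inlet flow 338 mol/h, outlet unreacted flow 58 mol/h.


X = (F_in - F_out) / F_in * 100
Moles reacted = 338 - 58 = 280
X = 280 / 338 * 100
= 0.8284 * 100
= 82.84 %

82.84 %


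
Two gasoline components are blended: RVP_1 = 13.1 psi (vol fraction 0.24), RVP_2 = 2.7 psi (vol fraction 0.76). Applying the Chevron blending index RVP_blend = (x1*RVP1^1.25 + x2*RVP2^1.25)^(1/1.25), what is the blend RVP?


Chevron index: RVP_blend = (sum xi*RVPi^1.25)^(1/1.25)
RVP^1.25 terms: 0.24 * 13.1^1.25 + 0.76 * 2.7^1.25 = 8.61174
RVP_blend = 8.61174^(1/1.25) = 5.599

5.599 psi


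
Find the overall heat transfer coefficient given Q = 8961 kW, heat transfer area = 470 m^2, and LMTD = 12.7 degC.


From Q = U*A*LMTD, U = Q / (A * LMTD)
U = 8961 / (470 * 12.7) = 8961 / 5969 = 1.501

1.501 kW/(m^2*K)


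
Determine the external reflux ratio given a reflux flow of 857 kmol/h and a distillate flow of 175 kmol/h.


Reflux ratio definition: R = L / D (liquid returned / distillate withdrawn)
L = 857 kmol/h, D = 175 kmol/h
R = 857 / 175 = 4.897

4.897


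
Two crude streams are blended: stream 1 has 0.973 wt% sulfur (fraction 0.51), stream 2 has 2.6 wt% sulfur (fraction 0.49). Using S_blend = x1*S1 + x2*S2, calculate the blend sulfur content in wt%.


Linear sulfur blending: S_blend = x1*S1 + x2*S2
Contribution 1: 0.51 * 0.973 = 0.49623 wt%
Contribution 2: 0.49 * 2.6 = 1.274 wt%
S_blend = 0.49623 + 1.274 = 1.77023

1.77023 wt%


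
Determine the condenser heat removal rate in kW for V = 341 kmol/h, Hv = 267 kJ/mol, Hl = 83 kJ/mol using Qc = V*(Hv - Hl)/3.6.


Qc = 341 * (267 - 83) / 3.6 = 341 * 184 / 3.6 = 17430

17430 kW


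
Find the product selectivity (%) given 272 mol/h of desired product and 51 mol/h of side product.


Selectivity = desired / (desired + undesired) * 100
Total products = 272 + 51 = 323 mol/h
S = 272 / 323 * 100
= 0.8421 * 100
= 84.21 %

84.21 %


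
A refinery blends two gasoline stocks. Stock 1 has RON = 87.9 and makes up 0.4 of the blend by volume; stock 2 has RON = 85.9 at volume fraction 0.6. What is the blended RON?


Linear blending: RON_blend = sum(vi * RONi)
Contribution 1: 0.4 * 87.9 = 35.16
Contribution 2: 0.6 * 85.9 = 51.54
RON_blend = 35.16 + 51.54 = 86.7

86.7


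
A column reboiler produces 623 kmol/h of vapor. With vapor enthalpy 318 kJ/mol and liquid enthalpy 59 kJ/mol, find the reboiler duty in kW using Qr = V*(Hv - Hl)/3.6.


Qr = 623 * (318 - 59) / 3.6 = 623 * 259 / 3.6 = 44820

44820 kW


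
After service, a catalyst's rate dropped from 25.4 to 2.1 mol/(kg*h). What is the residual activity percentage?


Activity (%) = (rate_used / rate_fresh) * 100
rate_used = 2.1, rate_fresh = 25.4
= (2.1 / 25.4) * 100
= 0.08268 * 100 = 8.268

8.268 %


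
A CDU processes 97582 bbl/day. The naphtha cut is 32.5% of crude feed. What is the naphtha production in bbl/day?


Crude throughput = 97582 bbl/day
Fraction yield = 32.5%
yield = throughput * fraction / 100
yield = 97582 * 32.5 / 100 = 31714.15

31714.15 bbl/day


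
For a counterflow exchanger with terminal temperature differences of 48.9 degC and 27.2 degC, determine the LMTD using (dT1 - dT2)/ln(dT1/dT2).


LMTD = (dT1 - dT2) / ln(dT1/dT2)
= (48.9 - 27.2) / ln(48.9 / 27.2) = 21.7 / 0.58656 = 37.00

37.00 degC


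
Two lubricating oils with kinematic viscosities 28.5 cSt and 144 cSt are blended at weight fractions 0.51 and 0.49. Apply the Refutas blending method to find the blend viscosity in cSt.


Refutas method: VBN_i = 14.534*ln(ln(visc_i + 0.8)) + 10.975, blended linearly by mass fraction; since VBN is linear in VBI_i = ln(ln(visc_i + 0.8)) and the fractions sum to 1, blend VBI directly: visc = exp(exp(VBI_blend)) - 0.8
VBI_1 = ln(ln(28.5 + 0.8)) = 1.21716
VBI_2 = ln(ln(144 + 0.8)) = 1.6045
VBI_blend = 0.51 * 1.21716 + 0.49 * 1.6045 = 1.40696
visc_blend = exp(exp(1.40696)) - 0.8 = 58.55

58.55 cSt


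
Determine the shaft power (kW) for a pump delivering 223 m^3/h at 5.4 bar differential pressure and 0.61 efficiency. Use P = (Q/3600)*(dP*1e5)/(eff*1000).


Q = 223 / 3600 = 0.0619444 m^3/s
P = 0.0619444 * (5.4 * 1e5) / 0.61 / 1000 = 54.84

54.84 kW


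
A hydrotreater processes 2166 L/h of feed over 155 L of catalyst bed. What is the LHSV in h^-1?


LHSV = volumetric feed rate / catalyst volume
= 2166 L/h / 155 L
= 13.97 h^-1

13.97 h^-1


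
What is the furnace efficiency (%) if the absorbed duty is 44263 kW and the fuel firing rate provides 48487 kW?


Furnace efficiency = Q_absorbed / Q_fuel * 100
= 44263 / 48487 * 100 = 91.29

91.29 %


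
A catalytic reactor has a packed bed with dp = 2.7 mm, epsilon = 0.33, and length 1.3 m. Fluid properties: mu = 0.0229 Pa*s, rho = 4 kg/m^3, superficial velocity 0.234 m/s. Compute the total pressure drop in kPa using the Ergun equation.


dp = 2.7 mm = 0.0027 m
Viscous term = 150*0.0229*0.234*(1-0.33)^2 / (0.0027^2*0.33^3) = 1377280
Inertial term = 1.75*4*0.234^2*(1-0.33) / (0.0027*0.33^3) = 2646.66
dP/L = 1377280 + 2646.66 = 1379930 Pa/m
dP = 1379930 * 1.3 / 1000 = 1794 kPa

1794 kPa


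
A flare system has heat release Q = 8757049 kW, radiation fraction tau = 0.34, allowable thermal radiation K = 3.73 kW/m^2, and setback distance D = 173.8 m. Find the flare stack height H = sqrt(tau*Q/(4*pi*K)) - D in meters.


tau*Q/(4*pi*K) = 0.34 * 8757049 / (4 * pi * 3.73) = 63521.1
sqrt(63521.1) = 252.034
H = 252.034 - 173.8 = 78.23

78.23 m


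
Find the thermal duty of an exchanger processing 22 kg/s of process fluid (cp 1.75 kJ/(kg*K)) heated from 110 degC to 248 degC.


Q = m_dot * cp * delta_T
delta_T = 248 - 110 = 138 K
Q = 22 * 1.75 * 138
= 38.5 * 138
= 5313 kW

5313 kW


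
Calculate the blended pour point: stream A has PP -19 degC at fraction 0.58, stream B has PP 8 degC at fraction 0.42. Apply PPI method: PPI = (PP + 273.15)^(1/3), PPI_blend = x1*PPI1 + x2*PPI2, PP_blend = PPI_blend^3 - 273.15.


PPI_1 = (-19 + 273.15)^(1/3) = 6.334272
PPI_2 = (8 + 273.15)^(1/3) = 6.551077
PPI_blend = 0.58 * 6.334272 + 0.42 * 6.551077 = 6.42533
PP_blend = 6.42533^3 - 273.15 = 265.2689 - 273.15 = -7.88

-7.88 degC


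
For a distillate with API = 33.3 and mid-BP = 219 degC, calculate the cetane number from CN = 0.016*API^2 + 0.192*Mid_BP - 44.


CN = 0.016 * 33.3^2 + 0.192 * 219 - 44
CN = 17.74224 + 42.048 - 44 = 15.79024

15.79024


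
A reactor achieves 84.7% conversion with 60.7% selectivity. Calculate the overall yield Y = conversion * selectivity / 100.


Overall yield = conversion (%) * selectivity (%) / 100
Conversion = 84.7%, Selectivity = 60.7%
Y = 84.7 * 60.7 / 100
= 51.4129 %

51.4129 %


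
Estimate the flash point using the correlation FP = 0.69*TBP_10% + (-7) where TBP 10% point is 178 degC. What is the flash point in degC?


FP = 0.69 * 178 + (-7) = 115.82

115.82 degC


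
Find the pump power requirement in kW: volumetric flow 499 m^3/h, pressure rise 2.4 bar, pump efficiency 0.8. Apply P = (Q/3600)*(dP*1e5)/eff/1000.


Q = 499 / 3600 = 0.138611 m^3/s
P = 0.138611 * (2.4 * 1e5) / 0.8 / 1000 = 41.58

41.58 kW


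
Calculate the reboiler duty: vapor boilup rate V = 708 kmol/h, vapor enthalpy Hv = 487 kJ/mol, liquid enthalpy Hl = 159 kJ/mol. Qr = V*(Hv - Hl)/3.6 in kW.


Qr = 708 * (487 - 159) / 3.6 = 708 * 328 / 3.6 = 64510

64510 kW


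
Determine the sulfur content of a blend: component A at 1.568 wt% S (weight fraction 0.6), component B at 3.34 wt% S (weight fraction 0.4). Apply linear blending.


Linear sulfur blending: S_blend = x1*S1 + x2*S2
Contribution 1: 0.6 * 1.568 = 0.9408 wt%
Contribution 2: 0.4 * 3.34 = 1.336 wt%
S_blend = 0.9408 + 1.336 = 2.2768

2.2768 wt%


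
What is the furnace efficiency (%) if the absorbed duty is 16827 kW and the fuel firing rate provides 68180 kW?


Furnace efficiency = Q_absorbed / Q_fuel * 100
= 16827 / 68180 * 100 = 24.68

24.68 %


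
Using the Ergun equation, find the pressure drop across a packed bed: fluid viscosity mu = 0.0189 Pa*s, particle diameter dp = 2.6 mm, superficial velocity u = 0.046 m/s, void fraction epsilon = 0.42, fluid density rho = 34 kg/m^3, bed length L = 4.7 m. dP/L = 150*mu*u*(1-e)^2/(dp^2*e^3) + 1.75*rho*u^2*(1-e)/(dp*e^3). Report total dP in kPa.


dp = 2.6 mm = 0.0026 m
Viscous term = 150*0.0189*0.046*(1-0.42)^2 / (0.0026^2*0.42^3) = 87593.6
Inertial term = 1.75*34*0.046^2*(1-0.42) / (0.0026*0.42^3) = 379.087
dP/L = 87593.6 + 379.087 = 87972.7 Pa/m
dP = 87972.7 * 4.7 / 1000 = 413.5 kPa

413.5 kPa


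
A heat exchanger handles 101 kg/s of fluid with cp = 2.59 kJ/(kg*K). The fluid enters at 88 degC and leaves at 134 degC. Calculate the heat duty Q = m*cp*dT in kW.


Q = m_dot * cp * delta_T
delta_T = 134 - 88 = 46 K
Q = 101 * 2.59 * 46
= 261.59 * 46
= 12033.14 kW

12033.14 kW


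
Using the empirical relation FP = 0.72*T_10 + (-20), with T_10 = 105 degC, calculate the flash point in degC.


FP = 0.72 * 105 + (-20) = 55.6

55.6 degC


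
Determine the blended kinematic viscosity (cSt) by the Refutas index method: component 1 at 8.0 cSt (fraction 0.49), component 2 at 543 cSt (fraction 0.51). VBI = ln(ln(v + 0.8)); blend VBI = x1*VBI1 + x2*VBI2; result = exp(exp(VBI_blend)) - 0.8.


Refutas method: VBN_i = 14.534*ln(ln(visc_i + 0.8)) + 10.975, blended linearly by mass fraction; since VBN is linear in VBI_i = ln(ln(visc_i + 0.8)) and the fractions sum to 1, blend VBI directly: visc = exp(exp(VBI_blend)) - 0.8
VBI_1 = ln(ln(8.0 + 0.8)) = 0.776915
VBI_2 = ln(ln(543 + 0.8)) = 1.84032
VBI_blend = 0.49 * 0.776915 + 0.51 * 1.84032 = 1.31925
visc_blend = exp(exp(1.31925)) - 0.8 = 41.32

41.32 cSt


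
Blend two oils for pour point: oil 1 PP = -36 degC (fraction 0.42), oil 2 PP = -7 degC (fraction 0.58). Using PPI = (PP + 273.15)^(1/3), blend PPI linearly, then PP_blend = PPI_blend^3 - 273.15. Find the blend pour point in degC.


PPI_1 = (-36 + 273.15)^(1/3) = 6.189768
PPI_2 = (-7 + 273.15)^(1/3) = 6.432436
PPI_blend = 0.42 * 6.189768 + 0.58 * 6.432436 = 6.330515
PP_blend = 6.330515^3 - 273.15 = 253.698 - 273.15 = -19.45

-19.45 degC


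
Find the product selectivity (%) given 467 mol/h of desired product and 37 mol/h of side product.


Selectivity = desired / (desired + undesired) * 100
Total products = 467 + 37 = 504 mol/h
S = 467 / 504 * 100
= 0.9266 * 100
= 92.66 %

92.66 %


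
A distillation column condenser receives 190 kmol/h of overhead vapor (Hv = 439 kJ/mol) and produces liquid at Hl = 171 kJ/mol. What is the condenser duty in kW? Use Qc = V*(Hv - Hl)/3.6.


Qc = 190 * (439 - 171) / 3.6 = 190 * 268 / 3.6 = 14140

14140 kW


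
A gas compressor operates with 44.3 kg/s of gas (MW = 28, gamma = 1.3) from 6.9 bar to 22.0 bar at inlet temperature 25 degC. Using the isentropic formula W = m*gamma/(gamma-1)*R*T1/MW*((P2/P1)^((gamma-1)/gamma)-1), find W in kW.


Isentropic work: W = m*(gamma/(gamma-1))*(R*T1/MW)*((P2/P1)^((gamma-1)/gamma) - 1)
T1 = 25 + 273.15 = 298.15 K
Pressure ratio = 22.0 / 6.9 = 3.18841
Exponent = (1.3 - 1)/1.3 = 0.230769
(P2/P1)^exp - 1 = 3.18841^0.230769 - 1 = 0.306801
W = 44.3 * 1.3 / 0.3 * 8.314 * 298.15 / 28 * 0.306801 = 5214

5214 kW


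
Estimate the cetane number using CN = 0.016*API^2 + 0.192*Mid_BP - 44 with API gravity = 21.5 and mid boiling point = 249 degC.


CN = 0.016 * 21.5^2 + 0.192 * 249 - 44
CN = 7.396 + 47.808 - 44 = 11.204

11.204


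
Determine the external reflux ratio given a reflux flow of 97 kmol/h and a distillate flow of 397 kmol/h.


Reflux ratio definition: R = L / D (liquid returned / distillate withdrawn)
L = 97 kmol/h, D = 397 kmol/h
R = 97 / 397 = 0.2443

0.2443


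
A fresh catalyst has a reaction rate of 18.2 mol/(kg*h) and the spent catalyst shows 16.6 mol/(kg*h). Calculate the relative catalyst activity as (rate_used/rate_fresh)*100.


Activity (%) = (rate_used / rate_fresh) * 100
rate_used = 16.6, rate_fresh = 18.2
= (16.6 / 18.2) * 100
= 0.9121 * 100 = 91.21

91.21 %


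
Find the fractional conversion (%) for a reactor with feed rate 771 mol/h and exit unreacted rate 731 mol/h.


X = (F_in - F_out) / F_in * 100
Moles reacted = 771 - 731 = 40
X = 40 / 771 * 100
= 0.05188 * 100
= 5.188 %

5.188 %


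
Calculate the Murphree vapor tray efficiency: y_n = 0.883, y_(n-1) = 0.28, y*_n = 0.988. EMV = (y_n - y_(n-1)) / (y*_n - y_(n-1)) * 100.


Murphree vapor efficiency: EMV = (y_n - y_(n-1)) / (y*_n - y_(n-1)) * 100
EMV = (0.883 - 0.28) / (0.988 - 0.28) * 100 = 0.603 / 0.708 * 100 = 85.17

85.17 %


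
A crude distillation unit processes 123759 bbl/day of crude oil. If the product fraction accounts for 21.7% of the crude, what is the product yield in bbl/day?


Crude throughput = 123759 bbl/day
Fraction yield = 21.7%
yield = throughput * fraction / 100
yield = 123759 * 21.7 / 100 = 26855.703

26855.703 bbl/day


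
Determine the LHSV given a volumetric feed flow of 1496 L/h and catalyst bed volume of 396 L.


LHSV = volumetric feed rate / catalyst volume
= 1496 L/h / 396 L
= 3.778 h^-1

3.778 h^-1


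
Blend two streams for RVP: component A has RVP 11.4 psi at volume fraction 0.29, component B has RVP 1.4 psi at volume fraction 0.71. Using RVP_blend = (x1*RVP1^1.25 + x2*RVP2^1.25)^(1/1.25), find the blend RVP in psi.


Chevron index: RVP_blend = (sum xi*RVPi^1.25)^(1/1.25)
RVP^1.25 terms: 0.29 * 11.4^1.25 + 0.71 * 1.4^1.25 = 7.15599
RVP_blend = 7.15599^(1/1.25) = 4.828

4.828 psi


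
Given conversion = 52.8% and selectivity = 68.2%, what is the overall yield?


Overall yield = conversion (%) * selectivity (%) / 100
Conversion = 52.8%, Selectivity = 68.2%
Y = 52.8 * 68.2 / 100
= 36.0096 %

36.0096 %


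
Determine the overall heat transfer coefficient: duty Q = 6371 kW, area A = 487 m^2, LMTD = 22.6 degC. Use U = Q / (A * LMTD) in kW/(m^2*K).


From Q = U*A*LMTD, U = Q / (A * LMTD)
U = 6371 / (487 * 22.6) = 6371 / 11006.2 = 0.5789

0.5789 kW/(m^2*K)


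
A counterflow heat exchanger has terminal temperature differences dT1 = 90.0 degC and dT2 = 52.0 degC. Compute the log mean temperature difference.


LMTD = (dT1 - dT2) / ln(dT1/dT2)
= (90.0 - 52.0) / ln(90.0 / 52.0) = 38 / 0.548566 = 69.27

69.27 degC


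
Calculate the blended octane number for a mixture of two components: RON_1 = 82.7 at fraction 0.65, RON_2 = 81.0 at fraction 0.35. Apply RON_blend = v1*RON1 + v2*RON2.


Linear blending: RON_blend = sum(vi * RONi)
Contribution 1: 0.65 * 82.7 = 53.755
Contribution 2: 0.35 * 81.0 = 28.35
RON_blend = 53.755 + 28.35 = 82.105

82.105


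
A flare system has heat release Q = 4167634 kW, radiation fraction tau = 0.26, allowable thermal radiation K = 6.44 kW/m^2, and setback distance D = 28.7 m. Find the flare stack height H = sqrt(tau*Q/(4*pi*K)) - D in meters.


tau*Q/(4*pi*K) = 0.26 * 4167634 / (4 * pi * 6.44) = 13389.6
sqrt(13389.6) = 115.713
H = 115.713 - 28.7 = 87.01

87.01 m


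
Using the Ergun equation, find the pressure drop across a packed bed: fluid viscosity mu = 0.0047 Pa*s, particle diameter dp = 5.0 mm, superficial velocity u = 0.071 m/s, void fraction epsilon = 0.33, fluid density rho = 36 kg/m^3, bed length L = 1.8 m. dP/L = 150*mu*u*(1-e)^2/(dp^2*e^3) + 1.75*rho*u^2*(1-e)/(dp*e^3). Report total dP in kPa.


dp = 5.0 mm = 0.005 m
Viscous term = 150*0.0047*0.071*(1-0.33)^2 / (0.005^2*0.33^3) = 25010.1
Inertial term = 1.75*36*0.071^2*(1-0.33) / (0.005*0.33^3) = 1184.19
dP/L = 25010.1 + 1184.19 = 26194.3 Pa/m
dP = 26194.3 * 1.8 / 1000 = 47.15 kPa

47.15 kPa


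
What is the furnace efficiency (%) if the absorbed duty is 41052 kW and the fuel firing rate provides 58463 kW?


Furnace efficiency = Q_absorbed / Q_fuel * 100
= 41052 / 58463 * 100 = 70.22

70.22 %


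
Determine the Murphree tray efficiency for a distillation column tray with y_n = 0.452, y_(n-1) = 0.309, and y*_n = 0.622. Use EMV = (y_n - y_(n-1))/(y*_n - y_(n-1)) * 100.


Murphree vapor efficiency: EMV = (y_n - y_(n-1)) / (y*_n - y_(n-1)) * 100
EMV = (0.452 - 0.309) / (0.622 - 0.309) * 100 = 0.143 / 0.313 * 100 = 45.69

45.69 %


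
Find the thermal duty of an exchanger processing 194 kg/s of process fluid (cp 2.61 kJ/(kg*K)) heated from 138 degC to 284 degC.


Q = m_dot * cp * delta_T
delta_T = 284 - 138 = 146 K
Q = 194 * 2.61 * 146
= 506.34 * 146
= 73925.64 kW

73925.64 kW


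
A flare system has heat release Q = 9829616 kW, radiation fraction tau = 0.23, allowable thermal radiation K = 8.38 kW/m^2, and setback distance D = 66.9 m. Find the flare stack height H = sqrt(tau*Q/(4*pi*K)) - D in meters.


tau*Q/(4*pi*K) = 0.23 * 9829616 / (4 * pi * 8.38) = 21468.9
sqrt(21468.9) = 146.523
H = 146.523 - 66.9 = 79.62

79.62 m


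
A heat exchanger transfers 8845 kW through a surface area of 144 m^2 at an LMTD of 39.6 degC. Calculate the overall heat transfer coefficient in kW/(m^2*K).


From Q = U*A*LMTD, U = Q / (A * LMTD)
U = 8845 / (144 * 39.6) = 8845 / 5702.4 = 1.551

1.551 kW/(m^2*K)


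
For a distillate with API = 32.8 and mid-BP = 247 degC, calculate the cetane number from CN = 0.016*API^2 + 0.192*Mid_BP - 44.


CN = 0.016 * 32.8^2 + 0.192 * 247 - 44
CN = 17.21344 + 47.424 - 44 = 20.63744

20.63744


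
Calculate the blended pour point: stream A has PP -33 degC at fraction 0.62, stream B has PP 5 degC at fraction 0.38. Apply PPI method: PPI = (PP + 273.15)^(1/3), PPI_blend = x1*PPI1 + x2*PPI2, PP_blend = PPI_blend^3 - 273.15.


PPI_1 = (-33 + 273.15)^(1/3) = 6.215759
PPI_2 = (5 + 273.15)^(1/3) = 6.527693
PPI_blend = 0.62 * 6.215759 + 0.38 * 6.527693 = 6.334294
PP_blend = 6.334294^3 - 273.15 = 254.1527 - 273.15 = -19

-19 degC


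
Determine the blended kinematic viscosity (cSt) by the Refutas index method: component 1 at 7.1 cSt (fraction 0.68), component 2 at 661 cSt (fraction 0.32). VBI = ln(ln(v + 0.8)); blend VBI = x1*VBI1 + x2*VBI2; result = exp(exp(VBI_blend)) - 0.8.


Refutas method: VBN_i = 14.534*ln(ln(visc_i + 0.8)) + 10.975, blended linearly by mass fraction; since VBN is linear in VBI_i = ln(ln(visc_i + 0.8)) and the fractions sum to 1, blend VBI directly: visc = exp(exp(VBI_blend)) - 0.8
VBI_1 = ln(ln(7.1 + 0.8)) = 0.726032
VBI_2 = ln(ln(661 + 0.8)) = 1.87103
VBI_blend = 0.68 * 0.726032 + 0.32 * 1.87103 = 1.09243
visc_blend = exp(exp(1.09243)) - 0.8 = 18.92

18.92 cSt


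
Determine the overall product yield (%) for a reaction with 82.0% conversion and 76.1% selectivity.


Overall yield = conversion (%) * selectivity (%) / 100
Conversion = 82.0%, Selectivity = 76.1%
Y = 82.0 * 76.1 / 100
= 62.402 %

62.402 %


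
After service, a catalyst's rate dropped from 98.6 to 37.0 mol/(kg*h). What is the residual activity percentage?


Activity (%) = (rate_used / rate_fresh) * 100
rate_used = 37.0, rate_fresh = 98.6
= (37.0 / 98.6) * 100
= 0.3753 * 100 = 37.53

37.53 %


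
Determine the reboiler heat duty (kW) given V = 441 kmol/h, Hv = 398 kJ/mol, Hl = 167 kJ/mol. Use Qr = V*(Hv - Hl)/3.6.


Qr = 441 * (398 - 167) / 3.6 = 441 * 231 / 3.6 = 28300

28300 kW


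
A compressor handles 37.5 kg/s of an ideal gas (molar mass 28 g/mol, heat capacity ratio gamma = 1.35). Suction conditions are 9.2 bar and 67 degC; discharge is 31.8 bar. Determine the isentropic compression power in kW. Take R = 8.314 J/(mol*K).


Isentropic work: W = m*(gamma/(gamma-1))*(R*T1/MW)*((P2/P1)^((gamma-1)/gamma) - 1)
T1 = 67 + 273.15 = 340.15 K
Pressure ratio = 31.8 / 9.2 = 3.45652
Exponent = (1.35 - 1)/1.35 = 0.259259
(P2/P1)^exp - 1 = 3.45652^0.259259 - 1 = 0.379263
W = 37.5 * 1.35 / 0.35 * 8.314 * 340.15 / 28 * 0.379263 = 5541

5541 kW


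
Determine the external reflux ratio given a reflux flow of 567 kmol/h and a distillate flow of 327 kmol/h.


Reflux ratio definition: R = L / D (liquid returned / distillate withdrawn)
L = 567 kmol/h, D = 327 kmol/h
R = 567 / 327 = 1.734

1.734


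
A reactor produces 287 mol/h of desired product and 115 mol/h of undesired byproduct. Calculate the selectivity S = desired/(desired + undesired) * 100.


Selectivity = desired / (desired + undesired) * 100
Total products = 287 + 115 = 402 mol/h
S = 287 / 402 * 100
= 0.7139 * 100
= 71.39 %

71.39 %


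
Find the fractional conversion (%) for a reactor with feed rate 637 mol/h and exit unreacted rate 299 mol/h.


X = (F_in - F_out) / F_in * 100
Moles reacted = 637 - 299 = 338
X = 338 / 637 * 100
= 0.5306 * 100
= 53.06 %

53.06 %


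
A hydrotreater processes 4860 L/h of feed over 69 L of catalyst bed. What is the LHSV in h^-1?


LHSV = volumetric feed rate / catalyst volume
= 4860 L/h / 69 L
= 70.43 h^-1

70.43 h^-1


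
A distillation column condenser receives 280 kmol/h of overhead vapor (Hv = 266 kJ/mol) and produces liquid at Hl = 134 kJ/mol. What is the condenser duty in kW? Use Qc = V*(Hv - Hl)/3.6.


Qc = 280 * (266 - 134) / 3.6 = 280 * 132 / 3.6 = 10270

10270 kW


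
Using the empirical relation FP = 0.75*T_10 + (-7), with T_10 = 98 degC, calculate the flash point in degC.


FP = 0.75 * 98 + (-7) = 66.5

66.5 degC


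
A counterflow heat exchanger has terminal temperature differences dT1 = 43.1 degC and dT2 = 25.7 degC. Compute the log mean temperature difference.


LMTD = (dT1 - dT2) / ln(dT1/dT2)
= (43.1 - 25.7) / ln(43.1 / 25.7) = 17.4 / 0.517032 = 33.65

33.65 degC


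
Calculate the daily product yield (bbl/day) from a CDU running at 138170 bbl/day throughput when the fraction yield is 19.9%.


Crude throughput = 138170 bbl/day
Fraction yield = 19.9%
yield = throughput * fraction / 100
yield = 138170 * 19.9 / 100 = 27495.83

27495.83 bbl/day


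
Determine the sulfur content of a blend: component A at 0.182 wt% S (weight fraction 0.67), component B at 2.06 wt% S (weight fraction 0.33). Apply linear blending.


Linear sulfur blending: S_blend = x1*S1 + x2*S2
Contribution 1: 0.67 * 0.182 = 0.12194 wt%
Contribution 2: 0.33 * 2.06 = 0.6798 wt%
S_blend = 0.12194 + 0.6798 = 0.80174

0.80174 wt%


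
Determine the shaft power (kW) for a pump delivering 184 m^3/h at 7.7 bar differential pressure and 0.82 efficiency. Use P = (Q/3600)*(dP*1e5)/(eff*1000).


Q = 184 / 3600 = 0.0511111 m^3/s
P = 0.0511111 * (7.7 * 1e5) / 0.82 / 1000 = 47.99

47.99 kW


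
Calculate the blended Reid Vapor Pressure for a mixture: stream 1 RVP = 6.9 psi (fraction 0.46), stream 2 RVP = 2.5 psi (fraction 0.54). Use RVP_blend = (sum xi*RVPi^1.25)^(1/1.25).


Chevron index: RVP_blend = (sum xi*RVPi^1.25)^(1/1.25)
RVP^1.25 terms: 0.46 * 6.9^1.25 + 0.54 * 2.5^1.25 = 6.84175
RVP_blend = 6.84175^(1/1.25) = 4.657

4.657 psi


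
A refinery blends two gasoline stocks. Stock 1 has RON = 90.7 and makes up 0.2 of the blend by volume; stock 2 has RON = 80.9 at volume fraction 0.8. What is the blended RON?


Linear blending: RON_blend = sum(vi * RONi)
Contribution 1: 0.2 * 90.7 = 18.14
Contribution 2: 0.8 * 80.9 = 64.72
RON_blend = 18.14 + 64.72 = 82.86

82.86


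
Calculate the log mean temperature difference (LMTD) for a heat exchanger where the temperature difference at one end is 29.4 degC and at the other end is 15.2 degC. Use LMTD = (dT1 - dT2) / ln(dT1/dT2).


LMTD = (dT1 - dT2) / ln(dT1/dT2)
= (29.4 - 15.2) / ln(29.4 / 15.2) = 14.2 / 0.659699 = 21.52

21.52 degC


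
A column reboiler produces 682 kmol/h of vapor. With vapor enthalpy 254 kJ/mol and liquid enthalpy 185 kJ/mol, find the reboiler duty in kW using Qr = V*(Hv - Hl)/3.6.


Qr = 682 * (254 - 185) / 3.6 = 682 * 69 / 3.6 = 13070

13070 kW


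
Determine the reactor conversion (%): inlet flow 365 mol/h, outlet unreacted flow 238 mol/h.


X = (F_in - F_out) / F_in * 100
Moles reacted = 365 - 238 = 127
X = 127 / 365 * 100
= 0.3479 * 100
= 34.79 %

34.79 %


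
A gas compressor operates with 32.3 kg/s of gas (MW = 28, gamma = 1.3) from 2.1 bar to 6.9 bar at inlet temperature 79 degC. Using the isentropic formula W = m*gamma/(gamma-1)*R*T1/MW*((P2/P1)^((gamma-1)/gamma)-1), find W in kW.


Isentropic work: W = m*(gamma/(gamma-1))*(R*T1/MW)*((P2/P1)^((gamma-1)/gamma) - 1)
T1 = 79 + 273.15 = 352.15 K
Pressure ratio = 6.9 / 2.1 = 3.28571
Exponent = (1.3 - 1)/1.3 = 0.230769
(P2/P1)^exp - 1 = 3.28571^0.230769 - 1 = 0.315897
W = 32.3 * 1.3 / 0.3 * 8.314 * 352.15 / 28 * 0.315897 = 4623

4623 kW


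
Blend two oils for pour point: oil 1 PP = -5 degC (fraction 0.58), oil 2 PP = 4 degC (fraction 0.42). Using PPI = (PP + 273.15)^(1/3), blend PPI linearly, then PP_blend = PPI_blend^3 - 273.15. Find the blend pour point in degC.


PPI_1 = (-5 + 273.15)^(1/3) = 6.448508
PPI_2 = (4 + 273.15)^(1/3) = 6.51986
PPI_blend = 0.58 * 6.448508 + 0.42 * 6.51986 = 6.478476
PP_blend = 6.478476^3 - 273.15 = 271.9059 - 273.15 = -1.24

-1.24 degC


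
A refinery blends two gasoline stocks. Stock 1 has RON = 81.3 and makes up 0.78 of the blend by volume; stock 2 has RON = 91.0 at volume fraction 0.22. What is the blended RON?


Linear blending: RON_blend = sum(vi * RONi)
Contribution 1: 0.78 * 81.3 = 63.414
Contribution 2: 0.22 * 91.0 = 20.02
RON_blend = 63.414 + 20.02 = 83.434

83.434


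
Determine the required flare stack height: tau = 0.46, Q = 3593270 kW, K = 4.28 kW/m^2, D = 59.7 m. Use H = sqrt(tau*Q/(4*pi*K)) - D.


tau*Q/(4*pi*K) = 0.46 * 3593270 / (4 * pi * 4.28) = 30732.2
sqrt(30732.2) = 175.306
H = 175.306 - 59.7 = 115.6

115.6 m


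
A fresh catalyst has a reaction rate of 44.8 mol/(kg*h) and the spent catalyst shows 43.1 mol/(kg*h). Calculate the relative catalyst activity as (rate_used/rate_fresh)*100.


Activity (%) = (rate_used / rate_fresh) * 100
rate_used = 43.1, rate_fresh = 44.8
= (43.1 / 44.8) * 100
= 0.9621 * 100 = 96.21

96.21 %


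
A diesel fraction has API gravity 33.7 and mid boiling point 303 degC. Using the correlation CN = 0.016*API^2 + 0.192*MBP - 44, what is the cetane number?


CN = 0.016 * 33.7^2 + 0.192 * 303 - 44
CN = 18.17104 + 58.176 - 44 = 32.34704

32.34704


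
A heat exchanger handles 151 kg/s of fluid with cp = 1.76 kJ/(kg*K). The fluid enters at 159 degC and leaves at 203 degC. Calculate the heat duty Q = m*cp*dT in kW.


Q = m_dot * cp * delta_T
delta_T = 203 - 159 = 44 K
Q = 151 * 1.76 * 44
= 265.76 * 44
= 11693.44 kW

11693.44 kW


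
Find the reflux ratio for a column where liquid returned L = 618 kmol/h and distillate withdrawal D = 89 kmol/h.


Reflux ratio definition: R = L / D (liquid returned / distillate withdrawn)
L = 618 kmol/h, D = 89 kmol/h
R = 618 / 89 = 6.944

6.944


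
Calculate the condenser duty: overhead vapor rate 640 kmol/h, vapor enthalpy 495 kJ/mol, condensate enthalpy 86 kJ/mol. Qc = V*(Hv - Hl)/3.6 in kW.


Qc = 640 * (495 - 86) / 3.6 = 640 * 409 / 3.6 = 72710

72710 kW


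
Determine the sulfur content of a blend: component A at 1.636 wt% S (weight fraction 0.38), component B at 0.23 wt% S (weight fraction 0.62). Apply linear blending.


Linear sulfur blending: S_blend = x1*S1 + x2*S2
Contribution 1: 0.38 * 1.636 = 0.62168 wt%
Contribution 2: 0.62 * 0.23 = 0.1426 wt%
S_blend = 0.62168 + 0.1426 = 0.76428

0.76428 wt%


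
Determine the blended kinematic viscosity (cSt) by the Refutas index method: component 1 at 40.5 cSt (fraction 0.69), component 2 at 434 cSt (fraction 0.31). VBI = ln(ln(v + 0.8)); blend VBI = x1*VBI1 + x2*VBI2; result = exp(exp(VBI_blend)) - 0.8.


Refutas method: VBN_i = 14.534*ln(ln(visc_i + 0.8)) + 10.975, blended linearly by mass fraction; since VBN is linear in VBI_i = ln(ln(visc_i + 0.8)) and the fractions sum to 1, blend VBI directly: visc = exp(exp(VBI_blend)) - 0.8
VBI_1 = ln(ln(40.5 + 0.8)) = 1.31396
VBI_2 = ln(ln(434 + 0.8)) = 1.80416
VBI_blend = 0.69 * 1.31396 + 0.31 * 1.80416 = 1.46592
visc_blend = exp(exp(1.46592)) - 0.8 = 75.26

75.26 cSt


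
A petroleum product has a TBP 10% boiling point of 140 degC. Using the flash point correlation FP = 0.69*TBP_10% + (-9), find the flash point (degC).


FP = 0.69 * 140 + (-9) = 87.6

87.6 degC


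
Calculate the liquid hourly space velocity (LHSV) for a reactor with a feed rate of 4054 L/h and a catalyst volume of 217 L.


LHSV = volumetric feed rate / catalyst volume
= 4054 L/h / 217 L
= 18.68 h^-1

18.68 h^-1


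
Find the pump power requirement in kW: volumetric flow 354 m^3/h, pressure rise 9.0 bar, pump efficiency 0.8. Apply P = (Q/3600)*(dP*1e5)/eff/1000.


Q = 354 / 3600 = 0.0983333 m^3/s
P = 0.0983333 * (9.0 * 1e5) / 0.8 / 1000 = 110.6

110.6 kW


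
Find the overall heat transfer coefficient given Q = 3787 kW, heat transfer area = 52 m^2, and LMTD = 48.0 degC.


From Q = U*A*LMTD, U = Q / (A * LMTD)
U = 3787 / (52 * 48.0) = 3787 / 2496 = 1.517

1.517 kW/(m^2*K)


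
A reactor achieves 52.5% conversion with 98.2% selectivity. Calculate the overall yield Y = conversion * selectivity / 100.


Overall yield = conversion (%) * selectivity (%) / 100
Conversion = 52.5%, Selectivity = 98.2%
Y = 52.5 * 98.2 / 100
= 51.555 %

51.555 %


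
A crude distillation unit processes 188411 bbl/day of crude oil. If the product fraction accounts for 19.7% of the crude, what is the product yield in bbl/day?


Crude throughput = 188411 bbl/day
Fraction yield = 19.7%
yield = throughput * fraction / 100
yield = 188411 * 19.7 / 100 = 37116.967

37116.967 bbl/day


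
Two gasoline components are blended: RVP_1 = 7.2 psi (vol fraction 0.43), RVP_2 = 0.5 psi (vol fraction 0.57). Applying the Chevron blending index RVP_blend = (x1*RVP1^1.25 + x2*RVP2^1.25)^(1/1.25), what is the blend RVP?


Chevron index: RVP_blend = (sum xi*RVPi^1.25)^(1/1.25)
RVP^1.25 terms: 0.43 * 7.2^1.25 + 0.57 * 0.5^1.25 = 5.31113
RVP_blend = 5.31113^(1/1.25) = 3.803

3.803 psi


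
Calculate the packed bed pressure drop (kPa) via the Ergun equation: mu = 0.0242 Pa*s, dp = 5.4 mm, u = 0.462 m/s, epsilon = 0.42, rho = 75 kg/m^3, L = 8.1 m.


dp = 5.4 mm = 0.0054 m
Viscous term = 150*0.0242*0.462*(1-0.42)^2 / (0.0054^2*0.42^3) = 261137
Inertial term = 1.75*75*0.462^2*(1-0.42) / (0.0054*0.42^3) = 40613.4
dP/L = 261137 + 40613.4 = 301750 Pa/m
dP = 301750 * 8.1 / 1000 = 2444 kPa

2444 kPa


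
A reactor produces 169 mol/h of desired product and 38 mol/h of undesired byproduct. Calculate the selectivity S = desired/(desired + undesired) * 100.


Selectivity = desired / (desired + undesired) * 100
Total products = 169 + 38 = 207 mol/h
S = 169 / 207 * 100
= 0.8164 * 100
= 81.64 %

81.64 %


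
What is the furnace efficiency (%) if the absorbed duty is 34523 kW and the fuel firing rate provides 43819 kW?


Furnace efficiency = Q_absorbed / Q_fuel * 100
= 34523 / 43819 * 100 = 78.79

78.79 %


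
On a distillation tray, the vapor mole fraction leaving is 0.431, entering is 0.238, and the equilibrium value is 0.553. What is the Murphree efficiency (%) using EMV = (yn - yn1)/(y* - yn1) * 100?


Murphree vapor efficiency: EMV = (y_n - y_(n-1)) / (y*_n - y_(n-1)) * 100
EMV = (0.431 - 0.238) / (0.553 - 0.238) * 100 = 0.193 / 0.315 * 100 = 61.27

61.27 %


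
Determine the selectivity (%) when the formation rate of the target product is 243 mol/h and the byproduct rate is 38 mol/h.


Selectivity = desired / (desired + undesired) * 100
Total products = 243 + 38 = 281 mol/h
S = 243 / 281 * 100
= 0.8648 * 100
= 86.48 %

86.48 %


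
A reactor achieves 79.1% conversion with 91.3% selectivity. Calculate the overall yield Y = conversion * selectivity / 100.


Overall yield = conversion (%) * selectivity (%) / 100
Conversion = 79.1%, Selectivity = 91.3%
Y = 79.1 * 91.3 / 100
= 72.2183 %

72.2183 %


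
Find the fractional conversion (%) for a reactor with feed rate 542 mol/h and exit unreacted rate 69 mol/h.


X = (F_in - F_out) / F_in * 100
Moles reacted = 542 - 69 = 473
X = 473 / 542 * 100
= 0.8727 * 100
= 87.27 %

87.27 %


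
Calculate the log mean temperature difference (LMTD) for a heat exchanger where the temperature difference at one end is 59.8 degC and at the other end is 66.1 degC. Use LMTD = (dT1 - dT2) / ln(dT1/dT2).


LMTD = (dT1 - dT2) / ln(dT1/dT2)
= (59.8 - 66.1) / ln(59.8 / 66.1) = -6.3 / -0.100163 = 62.90

62.90 degC


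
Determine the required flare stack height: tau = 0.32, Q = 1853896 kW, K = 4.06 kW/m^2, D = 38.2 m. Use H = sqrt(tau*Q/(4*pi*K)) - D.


tau*Q/(4*pi*K) = 0.32 * 1853896 / (4 * pi * 4.06) = 11627.9
sqrt(11627.9) = 107.833
H = 107.833 - 38.2 = 69.63

69.63 m


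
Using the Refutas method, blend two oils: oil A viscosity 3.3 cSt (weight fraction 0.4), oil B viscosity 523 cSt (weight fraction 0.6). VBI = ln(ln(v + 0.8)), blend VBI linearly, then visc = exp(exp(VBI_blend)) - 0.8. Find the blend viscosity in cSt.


Refutas method: VBN_i = 14.534*ln(ln(visc_i + 0.8)) + 10.975, blended linearly by mass fraction; since VBN is linear in VBI_i = ln(ln(visc_i + 0.8)) and the fractions sum to 1, blend VBI directly: visc = exp(exp(VBI_blend)) - 0.8
VBI_1 = ln(ln(3.3 + 0.8)) = 0.344289
VBI_2 = ln(ln(523 + 0.8)) = 1.83436
VBI_blend = 0.4 * 0.344289 + 0.6 * 1.83436 = 1.23833
visc_blend = exp(exp(1.23833)) - 0.8 = 30.70

30.70 cSt


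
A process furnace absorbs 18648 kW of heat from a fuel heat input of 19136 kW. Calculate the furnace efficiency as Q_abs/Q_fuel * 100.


Furnace efficiency = Q_absorbed / Q_fuel * 100
= 18648 / 19136 * 100 = 97.45

97.45 %


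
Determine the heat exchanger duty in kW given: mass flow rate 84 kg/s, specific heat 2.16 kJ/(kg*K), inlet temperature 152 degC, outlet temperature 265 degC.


Q = m_dot * cp * delta_T
delta_T = 265 - 152 = 113 K
Q = 84 * 2.16 * 113
= 181.44 * 113
= 20502.72 kW

20502.72 kW


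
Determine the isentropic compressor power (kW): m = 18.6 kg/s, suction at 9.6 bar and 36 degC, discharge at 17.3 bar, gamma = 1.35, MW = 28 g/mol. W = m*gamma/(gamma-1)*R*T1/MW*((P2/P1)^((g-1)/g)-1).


Isentropic work: W = m*(gamma/(gamma-1))*(R*T1/MW)*((P2/P1)^((gamma-1)/gamma) - 1)
T1 = 36 + 273.15 = 309.15 K
Pressure ratio = 17.3 / 9.6 = 1.80208
Exponent = (1.35 - 1)/1.35 = 0.259259
(P2/P1)^exp - 1 = 1.80208^0.259259 - 1 = 0.164962
W = 18.6 * 1.35 / 0.35 * 8.314 * 309.15 / 28 * 0.164962 = 1086

1086 kW


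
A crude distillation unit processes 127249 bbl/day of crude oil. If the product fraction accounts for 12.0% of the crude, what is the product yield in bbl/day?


Crude throughput = 127249 bbl/day
Fraction yield = 12.0%
yield = throughput * fraction / 100
yield = 127249 * 12.0 / 100 = 15269.88

15269.88 bbl/day


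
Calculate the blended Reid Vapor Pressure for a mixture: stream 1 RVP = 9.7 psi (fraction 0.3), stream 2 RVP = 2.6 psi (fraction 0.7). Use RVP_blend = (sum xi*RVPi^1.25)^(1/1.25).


Chevron index: RVP_blend = (sum xi*RVPi^1.25)^(1/1.25)
RVP^1.25 terms: 0.3 * 9.7^1.25 + 0.7 * 2.6^1.25 = 7.44662
RVP_blend = 7.44662^(1/1.25) = 4.984

4.984 psi


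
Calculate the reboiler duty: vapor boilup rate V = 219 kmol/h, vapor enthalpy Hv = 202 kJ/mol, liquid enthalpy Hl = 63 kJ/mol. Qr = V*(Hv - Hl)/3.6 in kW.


Qr = 219 * (202 - 63) / 3.6 = 219 * 139 / 3.6 = 8456

8456 kW


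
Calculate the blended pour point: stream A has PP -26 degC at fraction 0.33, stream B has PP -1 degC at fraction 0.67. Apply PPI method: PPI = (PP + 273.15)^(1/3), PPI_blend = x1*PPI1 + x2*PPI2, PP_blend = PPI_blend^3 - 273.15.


PPI_1 = (-26 + 273.15)^(1/3) = 6.275575
PPI_2 = (-1 + 273.15)^(1/3) = 6.480414
PPI_blend = 0.33 * 6.275575 + 0.67 * 6.480414 = 6.412817
PP_blend = 6.412817^3 - 273.15 = 263.7221 - 273.15 = -9.43

-9.43 degC


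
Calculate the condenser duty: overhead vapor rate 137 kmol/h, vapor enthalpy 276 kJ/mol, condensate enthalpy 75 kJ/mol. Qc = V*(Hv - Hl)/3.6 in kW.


Qc = 137 * (276 - 75) / 3.6 = 137 * 201 / 3.6 = 7649

7649 kW


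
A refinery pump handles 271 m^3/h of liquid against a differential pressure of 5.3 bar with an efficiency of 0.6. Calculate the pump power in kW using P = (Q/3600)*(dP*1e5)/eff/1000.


Q = 271 / 3600 = 0.0752778 m^3/s
P = 0.0752778 * (5.3 * 1e5) / 0.6 / 1000 = 66.50

66.50 kW


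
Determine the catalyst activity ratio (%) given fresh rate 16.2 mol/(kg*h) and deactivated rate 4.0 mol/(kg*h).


Activity (%) = (rate_used / rate_fresh) * 100
rate_used = 4.0, rate_fresh = 16.2
= (4.0 / 16.2) * 100
= 0.2469 * 100 = 24.69

24.69 %


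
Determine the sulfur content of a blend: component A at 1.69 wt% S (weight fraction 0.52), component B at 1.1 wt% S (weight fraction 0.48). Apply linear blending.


Linear sulfur blending: S_blend = x1*S1 + x2*S2
Contribution 1: 0.52 * 1.69 = 0.8788 wt%
Contribution 2: 0.48 * 1.1 = 0.528 wt%
S_blend = 0.8788 + 0.528 = 1.4068

1.4068 wt%


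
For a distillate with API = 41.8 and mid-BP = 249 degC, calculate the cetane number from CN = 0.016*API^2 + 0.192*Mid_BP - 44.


CN = 0.016 * 41.8^2 + 0.192 * 249 - 44
CN = 27.95584 + 47.808 - 44 = 31.76384

31.76384


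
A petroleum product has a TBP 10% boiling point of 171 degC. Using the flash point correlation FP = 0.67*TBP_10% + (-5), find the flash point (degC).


FP = 0.67 * 171 + (-5) = 109.57

109.57 degC


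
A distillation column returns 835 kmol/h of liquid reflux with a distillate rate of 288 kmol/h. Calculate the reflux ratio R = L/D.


Reflux ratio definition: R = L / D (liquid returned / distillate withdrawn)
L = 835 kmol/h, D = 288 kmol/h
R = 835 / 288 = 2.899

2.899


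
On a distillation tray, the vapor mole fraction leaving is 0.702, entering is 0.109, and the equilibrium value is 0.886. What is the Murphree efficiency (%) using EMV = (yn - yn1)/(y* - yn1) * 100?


Murphree vapor efficiency: EMV = (y_n - y_(n-1)) / (y*_n - y_(n-1)) * 100
EMV = (0.702 - 0.109) / (0.886 - 0.109) * 100 = 0.593 / 0.777 * 100 = 76.32

76.32 %


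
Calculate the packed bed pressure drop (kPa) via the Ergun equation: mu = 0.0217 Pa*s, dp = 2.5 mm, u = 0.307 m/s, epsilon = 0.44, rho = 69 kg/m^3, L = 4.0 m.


dp = 2.5 mm = 0.0025 m
Viscous term = 150*0.0217*0.307*(1-0.44)^2 / (0.0025^2*0.44^3) = 588610
Inertial term = 1.75*69*0.307^2*(1-0.44) / (0.0025*0.44^3) = 29926.4
dP/L = 588610 + 29926.4 = 618536 Pa/m
dP = 618536 * 4.0 / 1000 = 2474 kPa

2474 kPa


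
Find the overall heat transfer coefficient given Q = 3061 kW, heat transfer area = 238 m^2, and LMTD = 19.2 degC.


From Q = U*A*LMTD, U = Q / (A * LMTD)
U = 3061 / (238 * 19.2) = 3061 / 4569.6 = 0.6699

0.6699 kW/(m^2*K)


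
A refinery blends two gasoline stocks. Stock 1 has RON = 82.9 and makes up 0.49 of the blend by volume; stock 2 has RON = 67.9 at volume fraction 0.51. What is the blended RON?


Linear blending: RON_blend = sum(vi * RONi)
Contribution 1: 0.49 * 82.9 = 40.621
Contribution 2: 0.51 * 67.9 = 34.629
RON_blend = 40.621 + 34.629 = 75.25

75.25


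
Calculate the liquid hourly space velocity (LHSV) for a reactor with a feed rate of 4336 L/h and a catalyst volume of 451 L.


LHSV = volumetric feed rate / catalyst volume
= 4336 L/h / 451 L
= 9.614 h^-1

9.614 h^-1


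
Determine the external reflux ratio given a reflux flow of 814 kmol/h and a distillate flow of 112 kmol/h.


Reflux ratio definition: R = L / D (liquid returned / distillate withdrawn)
L = 814 kmol/h, D = 112 kmol/h
R = 814 / 112 = 7.268

7.268


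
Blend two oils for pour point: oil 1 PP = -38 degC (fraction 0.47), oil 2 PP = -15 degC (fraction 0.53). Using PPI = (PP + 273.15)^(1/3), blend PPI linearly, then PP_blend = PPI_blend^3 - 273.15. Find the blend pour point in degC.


PPI_1 = (-38 + 273.15)^(1/3) = 6.172318
PPI_2 = (-15 + 273.15)^(1/3) = 6.36733
PPI_blend = 0.47 * 6.172318 + 0.53 * 6.36733 = 6.275674
PP_blend = 6.275674^3 - 273.15 = 247.1617 - 273.15 = -25.99

-25.99 degC
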